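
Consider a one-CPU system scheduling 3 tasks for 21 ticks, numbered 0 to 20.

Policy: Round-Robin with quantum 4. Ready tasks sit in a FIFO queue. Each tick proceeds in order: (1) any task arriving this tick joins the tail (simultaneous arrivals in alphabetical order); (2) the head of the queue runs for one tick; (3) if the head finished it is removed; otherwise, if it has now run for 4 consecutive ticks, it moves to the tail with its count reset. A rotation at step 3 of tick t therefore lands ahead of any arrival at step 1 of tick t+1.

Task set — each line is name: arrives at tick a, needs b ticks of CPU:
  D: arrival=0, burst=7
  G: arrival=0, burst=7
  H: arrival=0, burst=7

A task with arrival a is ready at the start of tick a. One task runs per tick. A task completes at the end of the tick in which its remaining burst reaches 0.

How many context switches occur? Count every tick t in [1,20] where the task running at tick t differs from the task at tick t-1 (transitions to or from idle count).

t=0: queue=[D,G,H] q_used=0 → run D
t=1: queue=[D,G,H] q_used=1 → run D
t=2: queue=[D,G,H] q_used=2 → run D
t=3: queue=[D,G,H] q_used=3 → run D
t=4: queue=[G,H,D] q_used=0 → run G
t=5: queue=[G,H,D] q_used=1 → run G
t=6: queue=[G,H,D] q_used=2 → run G
t=7: queue=[G,H,D] q_used=3 → run G
t=8: queue=[H,D,G] q_used=0 → run H
t=9: queue=[H,D,G] q_used=1 → run H
t=10: queue=[H,D,G] q_used=2 → run H
t=11: queue=[H,D,G] q_used=3 → run H
t=12: queue=[D,G,H] q_used=0 → run D
t=13: queue=[D,G,H] q_used=1 → run D
t=14: queue=[D,G,H] q_used=2 → run D
t=15: queue=[G,H] q_used=0 → run G
t=16: queue=[G,H] q_used=1 → run G
t=17: queue=[G,H] q_used=2 → run G
t=18: queue=[H] q_used=0 → run H
t=19: queue=[H] q_used=1 → run H
t=20: queue=[H] q_used=2 → run H

context switches = 5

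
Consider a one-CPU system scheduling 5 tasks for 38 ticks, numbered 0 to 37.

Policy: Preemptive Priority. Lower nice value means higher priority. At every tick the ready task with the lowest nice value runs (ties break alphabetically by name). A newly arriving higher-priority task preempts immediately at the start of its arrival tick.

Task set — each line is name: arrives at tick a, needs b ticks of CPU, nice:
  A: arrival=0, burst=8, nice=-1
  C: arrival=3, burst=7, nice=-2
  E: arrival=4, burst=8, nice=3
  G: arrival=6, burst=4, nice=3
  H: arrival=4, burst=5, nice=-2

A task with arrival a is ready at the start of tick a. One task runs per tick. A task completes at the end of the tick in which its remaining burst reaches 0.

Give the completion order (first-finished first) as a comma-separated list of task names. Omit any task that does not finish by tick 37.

t=0: ready={A} → run A
t=1: ready={A} → run A
t=2: ready={A} → run A
t=3: ready={A,C} → run C
t=4: ready={A,C,E,H} → run C
t=5: ready={A,C,E,H} → run C
t=6: ready={A,C,E,G,H} → run C
t=7: ready={A,C,E,G,H} → run C
t=8: ready={A,C,E,G,H} → run C
t=9: ready={A,C,E,G,H} → run C
t=10: ready={A,E,G,H} → run H
t=11: ready={A,E,G,H} → run H
t=12: ready={A,E,G,H} → run H
t=13: ready={A,E,G,H} → run H
t=14: ready={A,E,G,H} → run H
t=15: ready={A,E,G} → run A
t=16: ready={A,E,G} → run A
t=17: ready={A,E,G} → run A
t=18: ready={A,E,G} → run A
t=19: ready={A,E,G} → run A
t=20: ready={E,G} → run E
t=21: ready={E,G} → run E
t=22: ready={E,G} → run E
t=23: ready={E,G} → run E
t=24: ready={E,G} → run E
t=25: ready={E,G} → run E
t=26: ready={E,G} → run E
t=27: ready={E,G} → run E
t=28: ready={G} → run G
t=29: ready={G} → run G
t=30: ready={G} → run G
t=31: ready={G} → run G
t=32: (idle)
t=33: (idle)
t=34: (idle)
t=35: (idle)
t=36: (idle)
t=37: (idle)

completion order = C, H, A, E, G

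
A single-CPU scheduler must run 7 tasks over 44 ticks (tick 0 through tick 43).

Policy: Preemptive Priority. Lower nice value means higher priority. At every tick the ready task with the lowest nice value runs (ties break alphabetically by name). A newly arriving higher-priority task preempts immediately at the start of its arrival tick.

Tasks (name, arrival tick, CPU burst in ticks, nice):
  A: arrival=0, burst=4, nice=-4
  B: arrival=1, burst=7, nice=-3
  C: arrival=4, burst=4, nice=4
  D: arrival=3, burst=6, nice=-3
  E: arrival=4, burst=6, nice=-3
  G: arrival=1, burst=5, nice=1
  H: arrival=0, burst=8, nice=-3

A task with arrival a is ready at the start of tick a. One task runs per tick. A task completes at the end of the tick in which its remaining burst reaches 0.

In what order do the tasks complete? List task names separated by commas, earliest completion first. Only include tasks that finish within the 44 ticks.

t=0: ready={A,H} → run A
t=1: ready={A,B,G,H} → run A
t=2: ready={A,B,G,H} → run A
t=3: ready={A,B,D,G,H} → run A
t=4: ready={B,C,D,E,G,H} → run B
t=5: ready={B,C,D,E,G,H} → run B
t=6: ready={B,C,D,E,G,H} → run B
t=7: ready={B,C,D,E,G,H} → run B
t=8: ready={B,C,D,E,G,H} → run B
t=9: ready={B,C,D,E,G,H} → run B
t=10: ready={B,C,D,E,G,H} → run B
t=11: ready={C,D,E,G,H} → run D
t=12: ready={C,D,E,G,H} → run D
t=13: ready={C,D,E,G,H} → run D
t=14: ready={C,D,E,G,H} → run D
t=15: ready={C,D,E,G,H} → run D
t=16: ready={C,D,E,G,H} → run D
t=17: ready={C,E,G,H} → run E
t=18: ready={C,E,G,H} → run E
t=19: ready={C,E,G,H} → run E
t=20: ready={C,E,G,H} → run E
t=21: ready={C,E,G,H} → run E
t=22: ready={C,E,G,H} → run E
t=23: ready={C,G,H} → run H
t=24: ready={C,G,H} → run H
t=25: ready={C,G,H} → run H
t=26: ready={C,G,H} → run H
t=27: ready={C,G,H} → run H
t=28: ready={C,G,H} → run H
t=29: ready={C,G,H} → run H
t=30: ready={C,G,H} → run H
t=31: ready={C,G} → run G
t=32: ready={C,G} → run G
t=33: ready={C,G} → run G
t=34: ready={C,G} → run G
t=35: ready={C,G} → run G
t=36: ready={C} → run C
t=37: ready={C} → run C
t=38: ready={C} → run C
t=39: ready={C} → run C
t=40: (idle)
t=41: (idle)
t=42: (idle)
t=43: (idle)

completion order = A, B, D, E, H, G, C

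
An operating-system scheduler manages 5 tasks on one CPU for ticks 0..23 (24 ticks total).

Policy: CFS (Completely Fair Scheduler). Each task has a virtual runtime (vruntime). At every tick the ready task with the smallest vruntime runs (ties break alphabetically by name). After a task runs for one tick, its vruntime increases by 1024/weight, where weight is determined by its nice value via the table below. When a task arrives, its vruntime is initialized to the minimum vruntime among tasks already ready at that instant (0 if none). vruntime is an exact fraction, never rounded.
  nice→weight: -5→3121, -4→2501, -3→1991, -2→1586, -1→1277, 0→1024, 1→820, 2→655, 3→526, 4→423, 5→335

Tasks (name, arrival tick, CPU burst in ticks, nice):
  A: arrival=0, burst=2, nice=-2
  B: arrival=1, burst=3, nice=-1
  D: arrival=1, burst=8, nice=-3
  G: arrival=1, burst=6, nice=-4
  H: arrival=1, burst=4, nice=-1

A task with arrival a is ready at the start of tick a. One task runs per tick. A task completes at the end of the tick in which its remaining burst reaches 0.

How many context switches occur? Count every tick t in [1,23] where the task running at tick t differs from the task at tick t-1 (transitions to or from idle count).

context switches = 19

t=0: vr[A=0] → run A
t=1: vr[A=512/793 B=512/793 D=512/793 G=512/793 H=512/793] → run A
t=2: vr[B=512/793 D=512/793 G=512/793 H=512/793] → run B
t=3: vr[B=1465856/1012661 D=512/793 G=512/793 H=512/793] → run D
t=4: vr[B=1465856/1012661 D=1831424/1578863 G=512/793 H=512/793] → run G
t=5: vr[B=1465856/1012661 D=1831424/1578863 G=34304/32513 H=512/793] → run H
t=6: vr[B=1465856/1012661 D=1831424/1578863 G=34304/32513 H=1465856/1012661] → run G
t=7: vr[B=1465856/1012661 D=1831424/1578863 G=47616/32513 H=1465856/1012661] → run D
t=8: vr[B=1465856/1012661 D=2643456/1578863 G=47616/32513 H=1465856/1012661] → run B
t=9: vr[B=2277888/1012661 D=2643456/1578863 G=47616/32513 H=1465856/1012661] → run H
t=10: vr[B=2277888/1012661 D=2643456/1578863 G=47616/32513 H=2277888/1012661] → run G
t=11: vr[B=2277888/1012661 D=2643456/1578863 G=60928/32513 H=2277888/1012661] → run D
t=12: vr[B=2277888/1012661 D=3455488/1578863 G=60928/32513 H=2277888/1012661] → run G
t=13: vr[B=2277888/1012661 D=3455488/1578863 G=74240/32513 H=2277888/1012661] → run D
t=14: vr[B=2277888/1012661 D=4267520/1578863 G=74240/32513 H=2277888/1012661] → run B
t=15: vr[D=4267520/1578863 G=74240/32513 H=2277888/1012661] → run H
t=16: vr[D=4267520/1578863 G=74240/32513 H=3089920/1012661] → run G
t=17: vr[D=4267520/1578863 G=87552/32513 H=3089920/1012661] → run G
t=18: vr[D=4267520/1578863 H=3089920/1012661] → run D
t=19: vr[D=5079552/1578863 H=3089920/1012661] → run H
t=20: vr[D=5079552/1578863] → run D
t=21: vr[D=5891584/1578863] → run D
t=22: vr[D=6703616/1578863] → run D
t=23: (idle)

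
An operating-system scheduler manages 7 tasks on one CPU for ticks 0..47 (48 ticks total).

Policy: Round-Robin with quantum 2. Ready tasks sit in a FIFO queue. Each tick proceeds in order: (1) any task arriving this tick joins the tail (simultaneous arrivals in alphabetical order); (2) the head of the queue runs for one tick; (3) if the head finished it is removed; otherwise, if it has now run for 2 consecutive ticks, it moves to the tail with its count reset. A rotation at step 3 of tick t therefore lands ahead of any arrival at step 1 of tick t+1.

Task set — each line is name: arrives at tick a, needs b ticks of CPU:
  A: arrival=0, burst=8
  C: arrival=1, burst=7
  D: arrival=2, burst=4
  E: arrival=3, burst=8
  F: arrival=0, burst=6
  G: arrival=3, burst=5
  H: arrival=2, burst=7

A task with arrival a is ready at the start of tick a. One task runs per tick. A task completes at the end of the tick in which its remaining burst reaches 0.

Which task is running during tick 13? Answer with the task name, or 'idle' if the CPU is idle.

running at tick 13 = E

t=0: queue=[A,F] q_used=0 → run A
t=1: queue=[A,F,C] q_used=1 → run A
t=2: queue=[F,C,A,D,H] q_used=0 → run F
t=3: queue=[F,C,A,D,H,E,G] q_used=1 → run F
t=4: queue=[C,A,D,H,E,G,F] q_used=0 → run C
t=5: queue=[C,A,D,H,E,G,F] q_used=1 → run C
t=6: queue=[A,D,H,E,G,F,C] q_used=0 → run A
t=7: queue=[A,D,H,E,G,F,C] q_used=1 → run A
t=8: queue=[D,H,E,G,F,C,A] q_used=0 → run D
t=9: queue=[D,H,E,G,F,C,A] q_used=1 → run D
t=10: queue=[H,E,G,F,C,A,D] q_used=0 → run H
t=11: queue=[H,E,G,F,C,A,D] q_used=1 → run H
t=12: queue=[E,G,F,C,A,D,H] q_used=0 → run E
t=13: queue=[E,G,F,C,A,D,H] q_used=1 → run E
t=14: queue=[G,F,C,A,D,H,E] q_used=0 → run G
t=15: queue=[G,F,C,A,D,H,E] q_used=1 → run G
t=16: queue=[F,C,A,D,H,E,G] q_used=0 → run F
t=17: queue=[F,C,A,D,H,E,G] q_used=1 → run F
t=18: queue=[C,A,D,H,E,G,F] q_used=0 → run C
t=19: queue=[C,A,D,H,E,G,F] q_used=1 → run C
t=20: queue=[A,D,H,E,G,F,C] q_used=0 → run A
t=21: queue=[A,D,H,E,G,F,C] q_used=1 → run A
t=22: queue=[D,H,E,G,F,C,A] q_used=0 → run D
t=23: queue=[D,H,E,G,F,C,A] q_used=1 → run D
t=24: queue=[H,E,G,F,C,A] q_used=0 → run H
t=25: queue=[H,E,G,F,C,A] q_used=1 → run H
t=26: queue=[E,G,F,C,A,H] q_used=0 → run E
t=27: queue=[E,G,F,C,A,H] q_used=1 → run E
t=28: queue=[G,F,C,A,H,E] q_used=0 → run G
t=29: queue=[G,F,C,A,H,E] q_used=1 → run G
t=30: queue=[F,C,A,H,E,G] q_used=0 → run F
t=31: queue=[F,C,A,H,E,G] q_used=1 → run F
t=32: queue=[C,A,H,E,G] q_used=0 → run C
t=33: queue=[C,A,H,E,G] q_used=1 → run C
t=34: queue=[A,H,E,G,C] q_used=0 → run A
t=35: queue=[A,H,E,G,C] q_used=1 → run A
t=36: queue=[H,E,G,C] q_used=0 → run H
t=37: queue=[H,E,G,C] q_used=1 → run H
t=38: queue=[E,G,C,H] q_used=0 → run E
t=39: queue=[E,G,C,H] q_used=1 → run E
t=40: queue=[G,C,H,E] q_used=0 → run G
t=41: queue=[C,H,E] q_used=0 → run C
t=42: queue=[H,E] q_used=0 → run H
t=43: queue=[E] q_used=0 → run E
t=44: queue=[E] q_used=1 → run E
t=45: (idle)
t=46: (idle)
t=47: (idle)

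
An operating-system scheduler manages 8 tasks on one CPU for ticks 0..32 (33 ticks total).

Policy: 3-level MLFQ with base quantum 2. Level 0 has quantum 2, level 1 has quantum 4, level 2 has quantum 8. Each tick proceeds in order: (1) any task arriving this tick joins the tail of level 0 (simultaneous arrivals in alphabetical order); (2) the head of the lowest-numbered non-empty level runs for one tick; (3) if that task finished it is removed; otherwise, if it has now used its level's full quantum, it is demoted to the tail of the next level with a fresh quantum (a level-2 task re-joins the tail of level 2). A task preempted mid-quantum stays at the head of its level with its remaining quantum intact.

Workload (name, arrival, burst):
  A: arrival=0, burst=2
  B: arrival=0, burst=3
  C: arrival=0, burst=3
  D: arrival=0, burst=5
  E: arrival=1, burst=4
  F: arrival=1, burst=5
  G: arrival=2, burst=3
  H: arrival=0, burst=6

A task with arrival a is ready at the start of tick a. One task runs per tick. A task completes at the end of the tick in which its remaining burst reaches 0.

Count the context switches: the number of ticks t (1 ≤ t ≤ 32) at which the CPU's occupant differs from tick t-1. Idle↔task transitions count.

t=0: L0/L1/L2 = ABCDH/-/- → run A
t=1: L0/L1/L2 = ABCDHEF/-/- → run A
t=2: L0/L1/L2 = BCDHEFG/-/- → run B
t=3: L0/L1/L2 = BCDHEFG/-/- → run B
t=4: L0/L1/L2 = CDHEFG/B/- → run C
t=5: L0/L1/L2 = CDHEFG/B/- → run C
t=6: L0/L1/L2 = DHEFG/BC/- → run D
t=7: L0/L1/L2 = DHEFG/BC/- → run D
t=8: L0/L1/L2 = HEFG/BCD/- → run H
t=9: L0/L1/L2 = HEFG/BCD/- → run H
t=10: L0/L1/L2 = EFG/BCDH/- → run E
t=11: L0/L1/L2 = EFG/BCDH/- → run E
t=12: L0/L1/L2 = FG/BCDHE/- → run F
t=13: L0/L1/L2 = FG/BCDHE/- → run F
t=14: L0/L1/L2 = G/BCDHEF/- → run G
t=15: L0/L1/L2 = G/BCDHEF/- → run G
t=16: L0/L1/L2 = -/BCDHEFG/- → run B
t=17: L0/L1/L2 = -/CDHEFG/- → run C
t=18: L0/L1/L2 = -/DHEFG/- → run D
t=19: L0/L1/L2 = -/DHEFG/- → run D
t=20: L0/L1/L2 = -/DHEFG/- → run D
t=21: L0/L1/L2 = -/HEFG/- → run H
t=22: L0/L1/L2 = -/HEFG/- → run H
t=23: L0/L1/L2 = -/HEFG/- → run H
t=24: L0/L1/L2 = -/HEFG/- → run H
t=25: L0/L1/L2 = -/EFG/- → run E
t=26: L0/L1/L2 = -/EFG/- → run E
t=27: L0/L1/L2 = -/FG/- → run F
t=28: L0/L1/L2 = -/FG/- → run F
t=29: L0/L1/L2 = -/FG/- → run F
t=30: L0/L1/L2 = -/G/- → run G
t=31: (idle)
t=32: (idle)

context switches = 15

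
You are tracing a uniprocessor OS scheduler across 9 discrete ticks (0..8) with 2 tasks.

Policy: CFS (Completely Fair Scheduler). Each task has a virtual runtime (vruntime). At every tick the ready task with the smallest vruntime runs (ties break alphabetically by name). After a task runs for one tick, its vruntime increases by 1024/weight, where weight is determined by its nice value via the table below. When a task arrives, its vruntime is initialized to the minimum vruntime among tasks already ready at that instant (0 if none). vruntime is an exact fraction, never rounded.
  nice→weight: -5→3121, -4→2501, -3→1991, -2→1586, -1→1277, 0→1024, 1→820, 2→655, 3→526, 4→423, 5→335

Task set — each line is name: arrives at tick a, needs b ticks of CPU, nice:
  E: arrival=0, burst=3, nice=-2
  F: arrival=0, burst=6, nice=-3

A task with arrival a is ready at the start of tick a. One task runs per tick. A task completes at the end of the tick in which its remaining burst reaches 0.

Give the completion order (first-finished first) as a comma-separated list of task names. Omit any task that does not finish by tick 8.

t=0: vr[E=0 F=0] → run E
t=1: vr[E=512/793 F=0] → run F
t=2: vr[E=512/793 F=1024/1991] → run F
t=3: vr[E=512/793 F=2048/1991] → run E
t=4: vr[E=1024/793 F=2048/1991] → run F
t=5: vr[E=1024/793 F=3072/1991] → run E
t=6: vr[F=3072/1991] → run F
t=7: vr[F=4096/1991] → run F
t=8: vr[F=5120/1991] → run F

completion order = E, F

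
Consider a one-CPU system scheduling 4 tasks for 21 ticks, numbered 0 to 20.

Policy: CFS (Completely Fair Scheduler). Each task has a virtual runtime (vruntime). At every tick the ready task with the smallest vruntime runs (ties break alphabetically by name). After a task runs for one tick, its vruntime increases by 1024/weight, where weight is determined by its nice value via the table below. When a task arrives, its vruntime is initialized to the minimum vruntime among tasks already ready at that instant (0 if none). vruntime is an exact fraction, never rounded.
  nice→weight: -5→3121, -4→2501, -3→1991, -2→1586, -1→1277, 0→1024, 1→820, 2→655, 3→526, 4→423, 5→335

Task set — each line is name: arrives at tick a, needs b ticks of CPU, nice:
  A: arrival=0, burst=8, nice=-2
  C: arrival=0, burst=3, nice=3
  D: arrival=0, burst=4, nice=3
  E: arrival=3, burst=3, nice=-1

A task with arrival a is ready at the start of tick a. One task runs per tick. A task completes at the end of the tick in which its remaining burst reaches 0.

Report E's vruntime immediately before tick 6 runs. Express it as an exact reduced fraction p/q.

t=0: vr[A=0 C=0 D=0] → run A
t=1: vr[A=512/793 C=0 D=0] → run C
t=2: vr[A=512/793 C=512/263 D=0] → run D
t=3: vr[A=512/793 C=512/263 D=512/263 E=512/793] → run A
t=4: vr[A=1024/793 C=512/263 D=512/263 E=512/793] → run E
t=5: vr[A=1024/793 C=512/263 D=512/263 E=1465856/1012661] → run A
t=6: vr[A=1536/793 C=512/263 D=512/263 E=1465856/1012661] → run E
t=7: vr[A=1536/793 C=512/263 D=512/263 E=2277888/1012661] → run A
t=8: vr[A=2048/793 C=512/263 D=512/263 E=2277888/1012661] → run C
t=9: vr[A=2048/793 C=1024/263 D=512/263 E=2277888/1012661] → run D
t=10: vr[A=2048/793 C=1024/263 D=1024/263 E=2277888/1012661] → run E
t=11: vr[A=2048/793 C=1024/263 D=1024/263] → run A
t=12: vr[A=2560/793 C=1024/263 D=1024/263] → run A
t=13: vr[A=3072/793 C=1024/263 D=1024/263] → run A
t=14: vr[A=3584/793 C=1024/263 D=1024/263] → run C
t=15: vr[A=3584/793 D=1024/263] → run D
t=16: vr[A=3584/793 D=1536/263] → run A
t=17: vr[D=1536/263] → run D
t=18: (idle)
t=19: (idle)
t=20: (idle)

vruntime(E, start of tick 6) = 1465856/1012661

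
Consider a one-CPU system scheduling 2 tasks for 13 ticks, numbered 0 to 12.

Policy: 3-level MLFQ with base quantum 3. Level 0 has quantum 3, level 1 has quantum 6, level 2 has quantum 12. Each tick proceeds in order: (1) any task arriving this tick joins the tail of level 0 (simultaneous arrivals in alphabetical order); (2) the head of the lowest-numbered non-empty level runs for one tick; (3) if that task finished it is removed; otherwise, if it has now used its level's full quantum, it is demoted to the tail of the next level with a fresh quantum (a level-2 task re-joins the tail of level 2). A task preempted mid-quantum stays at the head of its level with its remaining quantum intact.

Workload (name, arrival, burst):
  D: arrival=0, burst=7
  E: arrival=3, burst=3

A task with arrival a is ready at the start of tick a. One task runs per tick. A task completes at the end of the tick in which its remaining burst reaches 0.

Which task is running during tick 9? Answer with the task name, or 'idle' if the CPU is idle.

running at tick 9 = D

t=0: L0/L1/L2 = D/-/- → run D
t=1: L0/L1/L2 = D/-/- → run D
t=2: L0/L1/L2 = D/-/- → run D
t=3: L0/L1/L2 = E/D/- → run E
t=4: L0/L1/L2 = E/D/- → run E
t=5: L0/L1/L2 = E/D/- → run E
t=6: L0/L1/L2 = -/D/- → run D
t=7: L0/L1/L2 = -/D/- → run D
t=8: L0/L1/L2 = -/D/- → run D
t=9: L0/L1/L2 = -/D/- → run D
t=10: (idle)
t=11: (idle)
t=12: (idle)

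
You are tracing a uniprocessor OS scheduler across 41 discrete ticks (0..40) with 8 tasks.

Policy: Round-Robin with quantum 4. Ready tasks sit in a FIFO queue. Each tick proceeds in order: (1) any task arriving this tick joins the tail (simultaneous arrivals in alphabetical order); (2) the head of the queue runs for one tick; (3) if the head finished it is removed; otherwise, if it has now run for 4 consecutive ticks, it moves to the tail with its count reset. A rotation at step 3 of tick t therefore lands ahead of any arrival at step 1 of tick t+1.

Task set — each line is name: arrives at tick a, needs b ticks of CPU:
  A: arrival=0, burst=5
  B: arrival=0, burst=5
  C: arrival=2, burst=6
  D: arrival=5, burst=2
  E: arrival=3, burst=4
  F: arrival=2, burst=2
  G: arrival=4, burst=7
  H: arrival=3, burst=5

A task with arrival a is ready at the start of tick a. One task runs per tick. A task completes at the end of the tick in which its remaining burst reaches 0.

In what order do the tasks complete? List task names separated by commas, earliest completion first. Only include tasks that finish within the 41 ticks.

completion order = F, E, A, D, B, C, H, G

t=0: queue=[A,B] q_used=0 → run A
t=1: queue=[A,B] q_used=1 → run A
t=2: queue=[A,B,C,F] q_used=2 → run A
t=3: queue=[A,B,C,F,E,H] q_used=3 → run A
t=4: queue=[B,C,F,E,H,A,G] q_used=0 → run B
t=5: queue=[B,C,F,E,H,A,G,D] q_used=1 → run B
t=6: queue=[B,C,F,E,H,A,G,D] q_used=2 → run B
t=7: queue=[B,C,F,E,H,A,G,D] q_used=3 → run B
t=8: queue=[C,F,E,H,A,G,D,B] q_used=0 → run C
t=9: queue=[C,F,E,H,A,G,D,B] q_used=1 → run C
t=10: queue=[C,F,E,H,A,G,D,B] q_used=2 → run C
t=11: queue=[C,F,E,H,A,G,D,B] q_used=3 → run C
t=12: queue=[F,E,H,A,G,D,B,C] q_used=0 → run F
t=13: queue=[F,E,H,A,G,D,B,C] q_used=1 → run F
t=14: queue=[E,H,A,G,D,B,C] q_used=0 → run E
t=15: queue=[E,H,A,G,D,B,C] q_used=1 → run E
t=16: queue=[E,H,A,G,D,B,C] q_used=2 → run E
t=17: queue=[E,H,A,G,D,B,C] q_used=3 → run E
t=18: queue=[H,A,G,D,B,C] q_used=0 → run H
t=19: queue=[H,A,G,D,B,C] q_used=1 → run H
t=20: queue=[H,A,G,D,B,C] q_used=2 → run H
t=21: queue=[H,A,G,D,B,C] q_used=3 → run H
t=22: queue=[A,G,D,B,C,H] q_used=0 → run A
t=23: queue=[G,D,B,C,H] q_used=0 → run G
t=24: queue=[G,D,B,C,H] q_used=1 → run G
t=25: queue=[G,D,B,C,H] q_used=2 → run G
t=26: queue=[G,D,B,C,H] q_used=3 → run G
t=27: queue=[D,B,C,H,G] q_used=0 → run D
t=28: queue=[D,B,C,H,G] q_used=1 → run D
t=29: queue=[B,C,H,G] q_used=0 → run B
t=30: queue=[C,H,G] q_used=0 → run C
t=31: queue=[C,H,G] q_used=1 → run C
t=32: queue=[H,G] q_used=0 → run H
t=33: queue=[G] q_used=0 → run G
t=34: queue=[G] q_used=1 → run G
t=35: queue=[G] q_used=2 → run G
t=36: (idle)
t=37: (idle)
t=38: (idle)
t=39: (idle)
t=40: (idle)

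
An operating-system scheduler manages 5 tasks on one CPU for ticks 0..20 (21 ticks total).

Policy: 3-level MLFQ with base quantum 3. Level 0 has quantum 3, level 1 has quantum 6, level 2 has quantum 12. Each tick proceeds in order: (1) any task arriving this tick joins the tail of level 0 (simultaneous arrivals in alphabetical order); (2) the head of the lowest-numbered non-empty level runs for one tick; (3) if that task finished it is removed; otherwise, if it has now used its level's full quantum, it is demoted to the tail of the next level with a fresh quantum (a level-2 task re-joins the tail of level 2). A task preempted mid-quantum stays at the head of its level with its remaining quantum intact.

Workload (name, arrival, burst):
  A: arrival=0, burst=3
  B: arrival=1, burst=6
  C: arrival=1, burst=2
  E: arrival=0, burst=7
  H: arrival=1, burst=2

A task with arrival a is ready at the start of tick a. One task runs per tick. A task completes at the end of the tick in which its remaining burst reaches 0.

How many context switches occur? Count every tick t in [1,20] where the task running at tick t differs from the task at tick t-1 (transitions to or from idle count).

context switches = 7

t=0: L0/L1/L2 = AE/-/- → run A
t=1: L0/L1/L2 = AEBCH/-/- → run A
t=2: L0/L1/L2 = AEBCH/-/- → run A
t=3: L0/L1/L2 = EBCH/-/- → run E
t=4: L0/L1/L2 = EBCH/-/- → run E
t=5: L0/L1/L2 = EBCH/-/- → run E
t=6: L0/L1/L2 = BCH/E/- → run B
t=7: L0/L1/L2 = BCH/E/- → run B
t=8: L0/L1/L2 = BCH/E/- → run B
t=9: L0/L1/L2 = CH/EB/- → run C
t=10: L0/L1/L2 = CH/EB/- → run C
t=11: L0/L1/L2 = H/EB/- → run H
t=12: L0/L1/L2 = H/EB/- → run H
t=13: L0/L1/L2 = -/EB/- → run E
t=14: L0/L1/L2 = -/EB/- → run E
t=15: L0/L1/L2 = -/EB/- → run E
t=16: L0/L1/L2 = -/EB/- → run E
t=17: L0/L1/L2 = -/B/- → run B
t=18: L0/L1/L2 = -/B/- → run B
t=19: L0/L1/L2 = -/B/- → run B
t=20: (idle)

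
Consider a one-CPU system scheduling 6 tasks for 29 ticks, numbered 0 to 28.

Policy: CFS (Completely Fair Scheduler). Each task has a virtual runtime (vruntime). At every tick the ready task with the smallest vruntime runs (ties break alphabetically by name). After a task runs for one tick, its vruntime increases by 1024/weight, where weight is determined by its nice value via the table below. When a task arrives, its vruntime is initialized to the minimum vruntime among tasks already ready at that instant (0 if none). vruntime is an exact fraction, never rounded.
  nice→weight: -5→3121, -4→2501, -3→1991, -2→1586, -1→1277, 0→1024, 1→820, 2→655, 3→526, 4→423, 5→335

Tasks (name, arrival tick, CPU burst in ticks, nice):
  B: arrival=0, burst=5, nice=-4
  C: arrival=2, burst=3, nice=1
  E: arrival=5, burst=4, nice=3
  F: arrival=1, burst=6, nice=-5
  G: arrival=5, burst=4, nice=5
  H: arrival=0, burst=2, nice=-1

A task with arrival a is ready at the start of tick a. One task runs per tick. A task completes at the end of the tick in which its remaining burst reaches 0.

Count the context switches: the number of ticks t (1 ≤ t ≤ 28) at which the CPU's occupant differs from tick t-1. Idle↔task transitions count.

context switches = 22

t=0: vr[B=0 H=0] → run B
t=1: vr[B=1024/2501 F=0 H=0] → run F
t=2: vr[B=1024/2501 C=0 F=1024/3121 H=0] → run C
t=3: vr[B=1024/2501 C=256/205 F=1024/3121 H=0] → run H
t=4: vr[B=1024/2501 C=256/205 F=1024/3121 H=1024/1277] → run F
t=5: vr[B=1024/2501 C=256/205 E=1024/2501 F=2048/3121 G=1024/2501 H=1024/1277] → run B
t=6: vr[B=2048/2501 C=256/205 E=1024/2501 F=2048/3121 G=1024/2501 H=1024/1277] → run E
t=7: vr[B=2048/2501 C=256/205 E=1549824/657763 F=2048/3121 G=1024/2501 H=1024/1277] → run G
t=8: vr[B=2048/2501 C=256/205 E=1549824/657763 F=2048/3121 G=2904064/837835 H=1024/1277] → run F
t=9: vr[B=2048/2501 C=256/205 E=1549824/657763 F=3072/3121 G=2904064/837835 H=1024/1277] → run H
t=10: vr[B=2048/2501 C=256/205 E=1549824/657763 F=3072/3121 G=2904064/837835] → run B
t=11: vr[B=3072/2501 C=256/205 E=1549824/657763 F=3072/3121 G=2904064/837835] → run F
t=12: vr[B=3072/2501 C=256/205 E=1549824/657763 F=4096/3121 G=2904064/837835] → run B
t=13: vr[B=4096/2501 C=256/205 E=1549824/657763 F=4096/3121 G=2904064/837835] → run C
t=14: vr[B=4096/2501 C=512/205 E=1549824/657763 F=4096/3121 G=2904064/837835] → run F
t=15: vr[B=4096/2501 C=512/205 E=1549824/657763 F=5120/3121 G=2904064/837835] → run B
t=16: vr[C=512/205 E=1549824/657763 F=5120/3121 G=2904064/837835] → run F
t=17: vr[C=512/205 E=1549824/657763 G=2904064/837835] → run E
t=18: vr[C=512/205 E=2830336/657763 G=2904064/837835] → run C
t=19: vr[E=2830336/657763 G=2904064/837835] → run G
t=20: vr[E=2830336/657763 G=5465088/837835] → run E
t=21: vr[E=4110848/657763 G=5465088/837835] → run E
t=22: vr[G=5465088/837835] → run G
t=23: vr[G=8026112/837835] → run G
t=24: (idle)
t=25: (idle)
t=26: (idle)
t=27: (idle)
t=28: (idle)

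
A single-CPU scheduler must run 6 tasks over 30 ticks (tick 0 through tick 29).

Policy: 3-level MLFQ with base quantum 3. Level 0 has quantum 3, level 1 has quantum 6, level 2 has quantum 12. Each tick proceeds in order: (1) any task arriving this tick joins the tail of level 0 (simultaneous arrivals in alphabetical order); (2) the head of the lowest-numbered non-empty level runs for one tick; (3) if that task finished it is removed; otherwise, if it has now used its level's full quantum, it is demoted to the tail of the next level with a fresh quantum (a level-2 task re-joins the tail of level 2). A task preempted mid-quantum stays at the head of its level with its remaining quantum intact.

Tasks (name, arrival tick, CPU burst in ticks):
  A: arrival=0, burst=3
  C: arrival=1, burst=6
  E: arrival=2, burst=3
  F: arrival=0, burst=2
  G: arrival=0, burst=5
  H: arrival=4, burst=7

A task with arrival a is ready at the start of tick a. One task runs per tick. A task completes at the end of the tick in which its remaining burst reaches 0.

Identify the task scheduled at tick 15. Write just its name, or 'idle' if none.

t=0: L0/L1/L2 = AFG/-/- → run A
t=1: L0/L1/L2 = AFGC/-/- → run A
t=2: L0/L1/L2 = AFGCE/-/- → run A
t=3: L0/L1/L2 = FGCE/-/- → run F
t=4: L0/L1/L2 = FGCEH/-/- → run F
t=5: L0/L1/L2 = GCEH/-/- → run G
t=6: L0/L1/L2 = GCEH/-/- → run G
t=7: L0/L1/L2 = GCEH/-/- → run G
t=8: L0/L1/L2 = CEH/G/- → run C
t=9: L0/L1/L2 = CEH/G/- → run C
t=10: L0/L1/L2 = CEH/G/- → run C
t=11: L0/L1/L2 = EH/GC/- → run E
t=12: L0/L1/L2 = EH/GC/- → run E
t=13: L0/L1/L2 = EH/GC/- → run E
t=14: L0/L1/L2 = H/GC/- → run H
t=15: L0/L1/L2 = H/GC/- → run H
t=16: L0/L1/L2 = H/GC/- → run H
t=17: L0/L1/L2 = -/GCH/- → run G
t=18: L0/L1/L2 = -/GCH/- → run G
t=19: L0/L1/L2 = -/CH/- → run C
t=20: L0/L1/L2 = -/CH/- → run C
t=21: L0/L1/L2 = -/CH/- → run C
t=22: L0/L1/L2 = -/H/- → run H
t=23: L0/L1/L2 = -/H/- → run H
t=24: L0/L1/L2 = -/H/- → run H
t=25: L0/L1/L2 = -/H/- → run H
t=26: (idle)
t=27: (idle)
t=28: (idle)
t=29: (idle)

running at tick 15 = H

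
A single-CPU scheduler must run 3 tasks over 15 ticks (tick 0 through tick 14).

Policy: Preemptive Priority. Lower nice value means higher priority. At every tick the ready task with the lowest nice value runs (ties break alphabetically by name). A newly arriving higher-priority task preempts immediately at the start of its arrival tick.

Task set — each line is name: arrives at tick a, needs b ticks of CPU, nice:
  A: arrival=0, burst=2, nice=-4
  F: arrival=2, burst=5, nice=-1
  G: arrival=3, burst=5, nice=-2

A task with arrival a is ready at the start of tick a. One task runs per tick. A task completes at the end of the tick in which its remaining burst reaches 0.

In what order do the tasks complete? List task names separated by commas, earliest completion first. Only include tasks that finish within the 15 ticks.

completion order = A, G, F

t=0: ready={A} → run A
t=1: ready={A} → run A
t=2: ready={F} → run F
t=3: ready={F,G} → run G
t=4: ready={F,G} → run G
t=5: ready={F,G} → run G
t=6: ready={F,G} → run G
t=7: ready={F,G} → run G
t=8: ready={F} → run F
t=9: ready={F} → run F
t=10: ready={F} → run F
t=11: ready={F} → run F
t=12: (idle)
t=13: (idle)
t=14: (idle)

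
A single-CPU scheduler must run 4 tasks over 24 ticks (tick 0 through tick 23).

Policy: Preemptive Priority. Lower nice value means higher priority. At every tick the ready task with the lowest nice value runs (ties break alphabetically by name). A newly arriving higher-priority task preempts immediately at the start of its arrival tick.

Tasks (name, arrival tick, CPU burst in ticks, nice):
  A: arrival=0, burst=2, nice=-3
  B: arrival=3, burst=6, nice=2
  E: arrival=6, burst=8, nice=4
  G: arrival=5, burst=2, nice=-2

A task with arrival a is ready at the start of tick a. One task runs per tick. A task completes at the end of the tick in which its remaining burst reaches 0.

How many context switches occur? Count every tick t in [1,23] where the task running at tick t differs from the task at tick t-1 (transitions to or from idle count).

context switches = 6

t=0: ready={A} → run A
t=1: ready={A} → run A
t=2: (idle)
t=3: ready={B} → run B
t=4: ready={B} → run B
t=5: ready={B,G} → run G
t=6: ready={B,E,G} → run G
t=7: ready={B,E} → run B
t=8: ready={B,E} → run B
t=9: ready={B,E} → run B
t=10: ready={B,E} → run B
t=11: ready={E} → run E
t=12: ready={E} → run E
t=13: ready={E} → run E
t=14: ready={E} → run E
t=15: ready={E} → run E
t=16: ready={E} → run E
t=17: ready={E} → run E
t=18: ready={E} → run E
t=19: (idle)
t=20: (idle)
t=21: (idle)
t=22: (idle)
t=23: (idle)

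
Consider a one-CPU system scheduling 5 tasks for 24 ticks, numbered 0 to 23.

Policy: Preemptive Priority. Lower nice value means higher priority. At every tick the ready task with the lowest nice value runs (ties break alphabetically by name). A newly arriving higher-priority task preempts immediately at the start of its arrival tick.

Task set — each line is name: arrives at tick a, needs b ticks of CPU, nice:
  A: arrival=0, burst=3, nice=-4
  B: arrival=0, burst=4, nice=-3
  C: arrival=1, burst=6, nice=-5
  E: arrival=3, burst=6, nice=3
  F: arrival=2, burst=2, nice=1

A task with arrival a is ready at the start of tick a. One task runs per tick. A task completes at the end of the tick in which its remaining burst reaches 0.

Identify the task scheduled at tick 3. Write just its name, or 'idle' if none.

running at tick 3 = C

t=0: ready={A,B} → run A
t=1: ready={A,B,C} → run C
t=2: ready={A,B,C,F} → run C
t=3: ready={A,B,C,E,F} → run C
t=4: ready={A,B,C,E,F} → run C
t=5: ready={A,B,C,E,F} → run C
t=6: ready={A,B,C,E,F} → run C
t=7: ready={A,B,E,F} → run A
t=8: ready={A,B,E,F} → run A
t=9: ready={B,E,F} → run B
t=10: ready={B,E,F} → run B
t=11: ready={B,E,F} → run B
t=12: ready={B,E,F} → run B
t=13: ready={E,F} → run F
t=14: ready={E,F} → run F
t=15: ready={E} → run E
t=16: ready={E} → run E
t=17: ready={E} → run E
t=18: ready={E} → run E
t=19: ready={E} → run E
t=20: ready={E} → run E
t=21: (idle)
t=22: (idle)
t=23: (idle)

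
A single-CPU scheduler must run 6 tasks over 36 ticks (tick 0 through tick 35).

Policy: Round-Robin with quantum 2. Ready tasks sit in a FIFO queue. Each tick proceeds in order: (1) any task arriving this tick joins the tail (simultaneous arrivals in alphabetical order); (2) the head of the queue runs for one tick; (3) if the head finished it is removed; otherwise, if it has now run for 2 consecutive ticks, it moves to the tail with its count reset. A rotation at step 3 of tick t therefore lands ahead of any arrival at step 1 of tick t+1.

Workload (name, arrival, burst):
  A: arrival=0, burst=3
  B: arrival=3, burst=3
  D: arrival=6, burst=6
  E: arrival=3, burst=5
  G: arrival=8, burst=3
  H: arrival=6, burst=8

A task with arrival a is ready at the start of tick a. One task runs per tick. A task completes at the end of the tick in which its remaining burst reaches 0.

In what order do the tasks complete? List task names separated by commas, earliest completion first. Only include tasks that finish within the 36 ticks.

t=0: queue=[A] q_used=0 → run A
t=1: queue=[A] q_used=1 → run A
t=2: queue=[A] q_used=0 → run A
t=3: queue=[B,E] q_used=0 → run B
t=4: queue=[B,E] q_used=1 → run B
t=5: queue=[E,B] q_used=0 → run E
t=6: queue=[E,B,D,H] q_used=1 → run E
t=7: queue=[B,D,H,E] q_used=0 → run B
t=8: queue=[D,H,E,G] q_used=0 → run D
t=9: queue=[D,H,E,G] q_used=1 → run D
t=10: queue=[H,E,G,D] q_used=0 → run H
t=11: queue=[H,E,G,D] q_used=1 → run H
t=12: queue=[E,G,D,H] q_used=0 → run E
t=13: queue=[E,G,D,H] q_used=1 → run E
t=14: queue=[G,D,H,E] q_used=0 → run G
t=15: queue=[G,D,H,E] q_used=1 → run G
t=16: queue=[D,H,E,G] q_used=0 → run D
t=17: queue=[D,H,E,G] q_used=1 → run D
t=18: queue=[H,E,G,D] q_used=0 → run H
t=19: queue=[H,E,G,D] q_used=1 → run H
t=20: queue=[E,G,D,H] q_used=0 → run E
t=21: queue=[G,D,H] q_used=0 → run G
t=22: queue=[D,H] q_used=0 → run D
t=23: queue=[D,H] q_used=1 → run D
t=24: queue=[H] q_used=0 → run H
t=25: queue=[H] q_used=1 → run H
t=26: queue=[H] q_used=0 → run H
t=27: queue=[H] q_used=1 → run H
t=28: (idle)
t=29: (idle)
t=30: (idle)
t=31: (idle)
t=32: (idle)
t=33: (idle)
t=34: (idle)
t=35: (idle)

completion order = A, B, E, G, D, H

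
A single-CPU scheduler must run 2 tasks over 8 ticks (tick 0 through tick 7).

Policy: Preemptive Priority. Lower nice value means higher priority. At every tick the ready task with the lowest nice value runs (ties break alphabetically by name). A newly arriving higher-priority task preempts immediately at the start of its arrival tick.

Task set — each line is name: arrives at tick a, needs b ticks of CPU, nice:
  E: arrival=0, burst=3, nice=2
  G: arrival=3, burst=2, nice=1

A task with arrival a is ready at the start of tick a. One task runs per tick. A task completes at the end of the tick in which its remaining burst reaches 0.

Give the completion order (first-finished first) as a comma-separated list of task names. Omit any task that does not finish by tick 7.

t=0: ready={E} → run E
t=1: ready={E} → run E
t=2: ready={E} → run E
t=3: ready={G} → run G
t=4: ready={G} → run G
t=5: (idle)
t=6: (idle)
t=7: (idle)

completion order = E, G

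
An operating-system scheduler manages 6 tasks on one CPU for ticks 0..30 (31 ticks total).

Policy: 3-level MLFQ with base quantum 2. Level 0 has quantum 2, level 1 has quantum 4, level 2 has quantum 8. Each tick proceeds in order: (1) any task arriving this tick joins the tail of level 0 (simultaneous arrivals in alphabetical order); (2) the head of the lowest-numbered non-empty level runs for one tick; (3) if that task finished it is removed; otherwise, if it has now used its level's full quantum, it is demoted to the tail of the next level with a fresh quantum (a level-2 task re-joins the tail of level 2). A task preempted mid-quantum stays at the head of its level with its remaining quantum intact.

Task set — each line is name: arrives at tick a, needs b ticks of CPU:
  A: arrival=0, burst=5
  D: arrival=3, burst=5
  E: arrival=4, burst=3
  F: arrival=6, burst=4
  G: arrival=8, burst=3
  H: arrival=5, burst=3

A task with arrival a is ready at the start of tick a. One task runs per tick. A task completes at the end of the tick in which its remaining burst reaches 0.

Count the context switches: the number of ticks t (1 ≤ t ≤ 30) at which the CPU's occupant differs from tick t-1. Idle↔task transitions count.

context switches = 12

t=0: L0/L1/L2 = A/-/- → run A
t=1: L0/L1/L2 = A/-/- → run A
t=2: L0/L1/L2 = -/A/- → run A
t=3: L0/L1/L2 = D/A/- → run D
t=4: L0/L1/L2 = DE/A/- → run D
t=5: L0/L1/L2 = EH/AD/- → run E
t=6: L0/L1/L2 = EHF/AD/- → run E
t=7: L0/L1/L2 = HF/ADE/- → run H
t=8: L0/L1/L2 = HFG/ADE/- → run H
t=9: L0/L1/L2 = FG/ADEH/- → run F
t=10: L0/L1/L2 = FG/ADEH/- → run F
t=11: L0/L1/L2 = G/ADEHF/- → run G
t=12: L0/L1/L2 = G/ADEHF/- → run G
t=13: L0/L1/L2 = -/ADEHFG/- → run A
t=14: L0/L1/L2 = -/ADEHFG/- → run A
t=15: L0/L1/L2 = -/DEHFG/- → run D
t=16: L0/L1/L2 = -/DEHFG/- → run D
t=17: L0/L1/L2 = -/DEHFG/- → run D
t=18: L0/L1/L2 = -/EHFG/- → run E
t=19: L0/L1/L2 = -/HFG/- → run H
t=20: L0/L1/L2 = -/FG/- → run F
t=21: L0/L1/L2 = -/FG/- → run F
t=22: L0/L1/L2 = -/G/- → run G
t=23: (idle)
t=24: (idle)
t=25: (idle)
t=26: (idle)
t=27: (idle)
t=28: (idle)
t=29: (idle)
t=30: (idle)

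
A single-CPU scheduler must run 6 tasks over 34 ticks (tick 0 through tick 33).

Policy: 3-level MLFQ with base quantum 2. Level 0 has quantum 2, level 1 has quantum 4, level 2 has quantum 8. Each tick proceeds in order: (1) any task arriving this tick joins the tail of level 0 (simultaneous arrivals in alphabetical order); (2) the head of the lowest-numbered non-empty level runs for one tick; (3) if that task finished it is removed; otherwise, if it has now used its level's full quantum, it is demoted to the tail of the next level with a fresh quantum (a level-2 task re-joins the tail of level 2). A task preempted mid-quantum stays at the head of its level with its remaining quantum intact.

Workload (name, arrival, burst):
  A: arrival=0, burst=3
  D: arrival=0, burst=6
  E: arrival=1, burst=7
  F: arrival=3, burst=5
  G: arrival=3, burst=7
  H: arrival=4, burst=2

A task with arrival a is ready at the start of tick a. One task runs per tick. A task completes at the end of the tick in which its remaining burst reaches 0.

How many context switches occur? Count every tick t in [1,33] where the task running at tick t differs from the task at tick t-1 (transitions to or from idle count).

context switches = 13

t=0: L0/L1/L2 = AD/-/- → run A
t=1: L0/L1/L2 = ADE/-/- → run A
t=2: L0/L1/L2 = DE/A/- → run D
t=3: L0/L1/L2 = DEFG/A/- → run D
t=4: L0/L1/L2 = EFGH/AD/- → run E
t=5: L0/L1/L2 = EFGH/AD/- → run E
t=6: L0/L1/L2 = FGH/ADE/- → run F
t=7: L0/L1/L2 = FGH/ADE/- → run F
t=8: L0/L1/L2 = GH/ADEF/- → run G
t=9: L0/L1/L2 = GH/ADEF/- → run G
t=10: L0/L1/L2 = H/ADEFG/- → run H
t=11: L0/L1/L2 = H/ADEFG/- → run H
t=12: L0/L1/L2 = -/ADEFG/- → run A
t=13: L0/L1/L2 = -/DEFG/- → run D
t=14: L0/L1/L2 = -/DEFG/- → run D
t=15: L0/L1/L2 = -/DEFG/- → run D
t=16: L0/L1/L2 = -/DEFG/- → run D
t=17: L0/L1/L2 = -/EFG/- → run E
t=18: L0/L1/L2 = -/EFG/- → run E
t=19: L0/L1/L2 = -/EFG/- → run E
t=20: L0/L1/L2 = -/EFG/- → run E
t=21: L0/L1/L2 = -/FG/E → run F
t=22: L0/L1/L2 = -/FG/E → run F
t=23: L0/L1/L2 = -/FG/E → run F
t=24: L0/L1/L2 = -/G/E → run G
t=25: L0/L1/L2 = -/G/E → run G
t=26: L0/L1/L2 = -/G/E → run G
t=27: L0/L1/L2 = -/G/E → run G
t=28: L0/L1/L2 = -/-/EG → run E
t=29: L0/L1/L2 = -/-/G → run G
t=30: (idle)
t=31: (idle)
t=32: (idle)
t=33: (idle)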